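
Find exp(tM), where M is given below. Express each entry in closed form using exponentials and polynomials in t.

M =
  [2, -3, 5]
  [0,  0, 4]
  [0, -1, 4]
e^{tM} =
  [exp(2*t), t^2*exp(2*t)/2 - 3*t*exp(2*t), -t^2*exp(2*t) + 5*t*exp(2*t)]
  [0, -2*t*exp(2*t) + exp(2*t), 4*t*exp(2*t)]
  [0, -t*exp(2*t), 2*t*exp(2*t) + exp(2*t)]

Strategy: write M = P · J · P⁻¹ where J is a Jordan canonical form, so e^{tM} = P · e^{tJ} · P⁻¹, and e^{tJ} can be computed block-by-block.

M has Jordan form
J =
  [2, 1, 0]
  [0, 2, 1]
  [0, 0, 2]
(up to reordering of blocks).

Per-block formulas:
  For a 3×3 Jordan block J_3(2): exp(t · J_3(2)) = e^(2t)·(I + t·N + (t^2/2)·N^2), where N is the 3×3 nilpotent shift.

After assembling e^{tJ} and conjugating by P, we get:

e^{tM} =
  [exp(2*t), t^2*exp(2*t)/2 - 3*t*exp(2*t), -t^2*exp(2*t) + 5*t*exp(2*t)]
  [0, -2*t*exp(2*t) + exp(2*t), 4*t*exp(2*t)]
  [0, -t*exp(2*t), 2*t*exp(2*t) + exp(2*t)]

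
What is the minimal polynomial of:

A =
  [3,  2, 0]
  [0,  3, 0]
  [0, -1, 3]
x^2 - 6*x + 9

The characteristic polynomial is χ_A(x) = (x - 3)^3, so the eigenvalues are known. The minimal polynomial is
  m_A(x) = Π_λ (x − λ)^{k_λ}
where k_λ is the size of the *largest* Jordan block for λ (equivalently, the smallest k with (A − λI)^k v = 0 for every generalised eigenvector v of λ).

  λ = 3: largest Jordan block has size 2, contributing (x − 3)^2

So m_A(x) = (x - 3)^2 = x^2 - 6*x + 9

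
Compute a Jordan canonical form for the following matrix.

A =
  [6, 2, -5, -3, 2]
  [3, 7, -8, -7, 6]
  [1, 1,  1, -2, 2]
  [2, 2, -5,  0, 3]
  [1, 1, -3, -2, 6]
J_3(4) ⊕ J_2(4)

The characteristic polynomial is
  det(x·I − A) = x^5 - 20*x^4 + 160*x^3 - 640*x^2 + 1280*x - 1024 = (x - 4)^5

Eigenvalues and multiplicities (the geometric multiplicity of λ is n − rank(A − λI), which equals the number of Jordan blocks for λ):
  λ = 4: algebraic multiplicity = 5, geometric multiplicity = 2

Determining the block sizes for each eigenvalue:
  λ = 4: with am = 5 and gm = 2, the partition is not yet determined (e.g. several partitions of 5 into 2 parts exist). Let N = A − (4)·I. Computing rank(N^1) = 3, rank(N^2) = 1, rank(N^3) = 0; the number of blocks of size ≥ j is rank(N^{j−1}) − rank(N^j), giving [2, 2, 1]. So we have 1 block(s) of size 3, 1 block(s) of size 2 → block sizes [3, 2]

Assembling the blocks gives a Jordan form
J =
  [4, 1, 0, 0, 0]
  [0, 4, 1, 0, 0]
  [0, 0, 4, 0, 0]
  [0, 0, 0, 4, 1]
  [0, 0, 0, 0, 4]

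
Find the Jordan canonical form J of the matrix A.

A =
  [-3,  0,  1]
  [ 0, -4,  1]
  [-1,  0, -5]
J_3(-4)

The characteristic polynomial is
  det(x·I − A) = x^3 + 12*x^2 + 48*x + 64 = (x + 4)^3

Eigenvalues and multiplicities (the geometric multiplicity of λ is n − rank(A − λI), which equals the number of Jordan blocks for λ):
  λ = -4: algebraic multiplicity = 3, geometric multiplicity = 1

Determining the block sizes for each eigenvalue:
  λ = -4: one block (gm = 1), so the single block has size am = 3 → block sizes [3]

Assembling the blocks gives a Jordan form
J =
  [-4,  1,  0]
  [ 0, -4,  1]
  [ 0,  0, -4]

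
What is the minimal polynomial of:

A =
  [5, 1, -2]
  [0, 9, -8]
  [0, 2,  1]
x^2 - 10*x + 25

The characteristic polynomial is χ_A(x) = (x - 5)^3, so the eigenvalues are known. The minimal polynomial is
  m_A(x) = Π_λ (x − λ)^{k_λ}
where k_λ is the size of the *largest* Jordan block for λ (equivalently, the smallest k with (A − λI)^k v = 0 for every generalised eigenvector v of λ).

  λ = 5: largest Jordan block has size 2, contributing (x − 5)^2

So m_A(x) = (x - 5)^2 = x^2 - 10*x + 25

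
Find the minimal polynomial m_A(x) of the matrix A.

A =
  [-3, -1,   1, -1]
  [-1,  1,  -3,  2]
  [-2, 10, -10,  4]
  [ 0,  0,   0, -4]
x^3 + 12*x^2 + 48*x + 64

The characteristic polynomial is χ_A(x) = (x + 4)^4, so the eigenvalues are known. The minimal polynomial is
  m_A(x) = Π_λ (x − λ)^{k_λ}
where k_λ is the size of the *largest* Jordan block for λ (equivalently, the smallest k with (A − λI)^k v = 0 for every generalised eigenvector v of λ).

  λ = -4: largest Jordan block has size 3, contributing (x + 4)^3

So m_A(x) = (x + 4)^3 = x^3 + 12*x^2 + 48*x + 64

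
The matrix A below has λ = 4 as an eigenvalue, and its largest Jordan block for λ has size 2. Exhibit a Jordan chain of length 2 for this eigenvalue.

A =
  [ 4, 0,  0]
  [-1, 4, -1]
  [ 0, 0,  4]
A Jordan chain for λ = 4 of length 2:
v_1 = (0, -1, 0)ᵀ
v_2 = (1, 0, 0)ᵀ

Let N = A − (4)·I. We want v_2 with N^2 v_2 = 0 but N^1 v_2 ≠ 0; then v_{j-1} := N · v_j for j = 2, …, 2.

Pick v_2 = (1, 0, 0)ᵀ.
Then v_1 = N · v_2 = (0, -1, 0)ᵀ.

Sanity check: (A − (4)·I) v_1 = (0, 0, 0)ᵀ = 0. ✓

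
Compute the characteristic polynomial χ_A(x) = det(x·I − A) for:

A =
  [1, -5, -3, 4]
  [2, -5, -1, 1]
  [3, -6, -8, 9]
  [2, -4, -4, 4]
x^4 + 8*x^3 + 24*x^2 + 32*x + 16

Expanding det(x·I − A) (e.g. by cofactor expansion or by noting that A is similar to its Jordan form J, which has the same characteristic polynomial as A) gives
  χ_A(x) = x^4 + 8*x^3 + 24*x^2 + 32*x + 16
which factors as (x + 2)^4. The eigenvalues (with algebraic multiplicities) are λ = -2 with multiplicity 4.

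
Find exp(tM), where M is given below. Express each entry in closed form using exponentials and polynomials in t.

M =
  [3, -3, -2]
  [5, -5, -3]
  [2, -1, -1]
e^{tM} =
  [-3*t^2*exp(-t)/2 + 4*t*exp(-t) + exp(-t), t^2*exp(-t) - 3*t*exp(-t), t^2*exp(-t)/2 - 2*t*exp(-t)]
  [-3*t^2*exp(-t) + 5*t*exp(-t), 2*t^2*exp(-t) - 4*t*exp(-t) + exp(-t), t^2*exp(-t) - 3*t*exp(-t)]
  [3*t^2*exp(-t)/2 + 2*t*exp(-t), -t^2*exp(-t) - t*exp(-t), -t^2*exp(-t)/2 + exp(-t)]

Strategy: write M = P · J · P⁻¹ where J is a Jordan canonical form, so e^{tM} = P · e^{tJ} · P⁻¹, and e^{tJ} can be computed block-by-block.

M has Jordan form
J =
  [-1,  1,  0]
  [ 0, -1,  1]
  [ 0,  0, -1]
(up to reordering of blocks).

Per-block formulas:
  For a 3×3 Jordan block J_3(-1): exp(t · J_3(-1)) = e^(-1t)·(I + t·N + (t^2/2)·N^2), where N is the 3×3 nilpotent shift.

After assembling e^{tJ} and conjugating by P, we get:

e^{tM} =
  [-3*t^2*exp(-t)/2 + 4*t*exp(-t) + exp(-t), t^2*exp(-t) - 3*t*exp(-t), t^2*exp(-t)/2 - 2*t*exp(-t)]
  [-3*t^2*exp(-t) + 5*t*exp(-t), 2*t^2*exp(-t) - 4*t*exp(-t) + exp(-t), t^2*exp(-t) - 3*t*exp(-t)]
  [3*t^2*exp(-t)/2 + 2*t*exp(-t), -t^2*exp(-t) - t*exp(-t), -t^2*exp(-t)/2 + exp(-t)]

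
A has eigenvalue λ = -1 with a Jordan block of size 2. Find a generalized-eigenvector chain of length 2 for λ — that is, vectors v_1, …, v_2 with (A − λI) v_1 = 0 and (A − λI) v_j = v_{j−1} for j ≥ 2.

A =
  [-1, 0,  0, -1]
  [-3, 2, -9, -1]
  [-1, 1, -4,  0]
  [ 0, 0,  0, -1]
A Jordan chain for λ = -1 of length 2:
v_1 = (0, -3, -1, 0)ᵀ
v_2 = (1, 0, 0, 0)ᵀ

Let N = A − (-1)·I. We want v_2 with N^2 v_2 = 0 but N^1 v_2 ≠ 0; then v_{j-1} := N · v_j for j = 2, …, 2.

Pick v_2 = (1, 0, 0, 0)ᵀ.
Then v_1 = N · v_2 = (0, -3, -1, 0)ᵀ.

Sanity check: (A − (-1)·I) v_1 = (0, 0, 0, 0)ᵀ = 0. ✓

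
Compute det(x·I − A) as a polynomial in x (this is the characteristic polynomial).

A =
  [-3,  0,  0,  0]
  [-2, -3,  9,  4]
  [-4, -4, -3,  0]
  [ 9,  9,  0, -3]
x^4 + 12*x^3 + 54*x^2 + 108*x + 81

Expanding det(x·I − A) (e.g. by cofactor expansion or by noting that A is similar to its Jordan form J, which has the same characteristic polynomial as A) gives
  χ_A(x) = x^4 + 12*x^3 + 54*x^2 + 108*x + 81
which factors as (x + 3)^4. The eigenvalues (with algebraic multiplicities) are λ = -3 with multiplicity 4.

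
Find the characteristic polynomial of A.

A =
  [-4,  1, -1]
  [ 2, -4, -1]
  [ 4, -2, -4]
x^3 + 12*x^2 + 48*x + 64

Expanding det(x·I − A) (e.g. by cofactor expansion or by noting that A is similar to its Jordan form J, which has the same characteristic polynomial as A) gives
  χ_A(x) = x^3 + 12*x^2 + 48*x + 64
which factors as (x + 4)^3. The eigenvalues (with algebraic multiplicities) are λ = -4 with multiplicity 3.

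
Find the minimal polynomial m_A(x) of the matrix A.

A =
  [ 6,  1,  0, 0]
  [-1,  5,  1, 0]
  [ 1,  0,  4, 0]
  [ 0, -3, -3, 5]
x^3 - 15*x^2 + 75*x - 125

The characteristic polynomial is χ_A(x) = (x - 5)^4, so the eigenvalues are known. The minimal polynomial is
  m_A(x) = Π_λ (x − λ)^{k_λ}
where k_λ is the size of the *largest* Jordan block for λ (equivalently, the smallest k with (A − λI)^k v = 0 for every generalised eigenvector v of λ).

  λ = 5: largest Jordan block has size 3, contributing (x − 5)^3

So m_A(x) = (x - 5)^3 = x^3 - 15*x^2 + 75*x - 125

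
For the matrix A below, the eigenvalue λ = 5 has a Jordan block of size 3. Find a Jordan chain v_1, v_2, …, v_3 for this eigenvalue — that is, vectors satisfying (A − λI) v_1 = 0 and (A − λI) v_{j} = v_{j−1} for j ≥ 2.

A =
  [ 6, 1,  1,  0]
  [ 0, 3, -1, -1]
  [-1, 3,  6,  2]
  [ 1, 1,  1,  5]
A Jordan chain for λ = 5 of length 3:
v_1 = (2, 0, -2, 2)ᵀ
v_2 = (1, -2, 3, 1)ᵀ
v_3 = (0, 1, 0, 0)ᵀ

Let N = A − (5)·I. We want v_3 with N^3 v_3 = 0 but N^2 v_3 ≠ 0; then v_{j-1} := N · v_j for j = 3, …, 2.

Pick v_3 = (0, 1, 0, 0)ᵀ.
Then v_2 = N · v_3 = (1, -2, 3, 1)ᵀ.
Then v_1 = N · v_2 = (2, 0, -2, 2)ᵀ.

Sanity check: (A − (5)·I) v_1 = (0, 0, 0, 0)ᵀ = 0. ✓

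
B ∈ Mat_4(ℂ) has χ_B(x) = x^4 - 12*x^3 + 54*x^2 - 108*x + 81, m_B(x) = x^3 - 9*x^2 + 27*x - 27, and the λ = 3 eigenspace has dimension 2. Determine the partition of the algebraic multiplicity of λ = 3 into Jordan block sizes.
Block sizes for λ = 3: [3, 1]

Step 1 — from the characteristic polynomial, algebraic multiplicity of λ = 3 is 4. From dim ker(B − (3)·I) = 2, there are exactly 2 Jordan blocks for λ = 3.
Step 2 — from the minimal polynomial, the factor (x − 3)^3 tells us the largest block for λ = 3 has size 3.
Step 3 — with total size 4, 2 blocks, and largest block 3, the block sizes (in nonincreasing order) are [3, 1].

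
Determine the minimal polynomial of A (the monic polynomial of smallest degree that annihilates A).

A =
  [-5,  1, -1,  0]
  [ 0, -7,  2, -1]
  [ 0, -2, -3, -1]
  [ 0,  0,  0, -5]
x^2 + 10*x + 25

The characteristic polynomial is χ_A(x) = (x + 5)^4, so the eigenvalues are known. The minimal polynomial is
  m_A(x) = Π_λ (x − λ)^{k_λ}
where k_λ is the size of the *largest* Jordan block for λ (equivalently, the smallest k with (A − λI)^k v = 0 for every generalised eigenvector v of λ).

  λ = -5: largest Jordan block has size 2, contributing (x + 5)^2

So m_A(x) = (x + 5)^2 = x^2 + 10*x + 25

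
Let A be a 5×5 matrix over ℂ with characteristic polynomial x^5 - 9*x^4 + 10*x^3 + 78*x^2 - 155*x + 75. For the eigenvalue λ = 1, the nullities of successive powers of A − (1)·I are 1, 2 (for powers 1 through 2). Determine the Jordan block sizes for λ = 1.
Block sizes for λ = 1: [2]

From the dimensions of kernels of powers, the number of Jordan blocks of size at least j is d_j − d_{j−1} where d_j = dim ker(N^j) (with d_0 = 0). Computing the differences gives [1, 1].
The number of blocks of size exactly k is (#blocks of size ≥ k) − (#blocks of size ≥ k + 1), so the partition is: 1 block(s) of size 2.
In nonincreasing order the block sizes are [2].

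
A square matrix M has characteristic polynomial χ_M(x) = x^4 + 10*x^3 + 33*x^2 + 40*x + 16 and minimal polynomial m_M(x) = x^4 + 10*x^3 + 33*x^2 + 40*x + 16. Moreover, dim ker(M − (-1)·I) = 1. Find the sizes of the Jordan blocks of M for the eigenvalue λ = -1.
Block sizes for λ = -1: [2]

Step 1 — from the characteristic polynomial, algebraic multiplicity of λ = -1 is 2. From dim ker(M − (-1)·I) = 1, there are exactly 1 Jordan blocks for λ = -1.
Step 2 — from the minimal polynomial, the factor (x + 1)^2 tells us the largest block for λ = -1 has size 2.
Step 3 — with total size 2, 1 blocks, and largest block 2, the block sizes (in nonincreasing order) are [2].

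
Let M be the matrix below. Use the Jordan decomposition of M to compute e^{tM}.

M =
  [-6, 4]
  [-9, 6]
e^{tM} =
  [1 - 6*t, 4*t]
  [-9*t, 6*t + 1]

Strategy: write M = P · J · P⁻¹ where J is a Jordan canonical form, so e^{tM} = P · e^{tJ} · P⁻¹, and e^{tJ} can be computed block-by-block.

M has Jordan form
J =
  [0, 1]
  [0, 0]
(up to reordering of blocks).

Per-block formulas:
  For a 2×2 Jordan block J_2(0): exp(t · J_2(0)) = e^(0t)·(I + t·N), where N is the 2×2 nilpotent shift.

After assembling e^{tJ} and conjugating by P, we get:

e^{tM} =
  [1 - 6*t, 4*t]
  [-9*t, 6*t + 1]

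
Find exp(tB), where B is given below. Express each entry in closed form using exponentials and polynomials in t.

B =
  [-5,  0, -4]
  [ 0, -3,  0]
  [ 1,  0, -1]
e^{tB} =
  [-2*t*exp(-3*t) + exp(-3*t), 0, -4*t*exp(-3*t)]
  [0, exp(-3*t), 0]
  [t*exp(-3*t), 0, 2*t*exp(-3*t) + exp(-3*t)]

Strategy: write B = P · J · P⁻¹ where J is a Jordan canonical form, so e^{tB} = P · e^{tJ} · P⁻¹, and e^{tJ} can be computed block-by-block.

B has Jordan form
J =
  [-3,  1,  0]
  [ 0, -3,  0]
  [ 0,  0, -3]
(up to reordering of blocks).

Per-block formulas:
  For a 2×2 Jordan block J_2(-3): exp(t · J_2(-3)) = e^(-3t)·(I + t·N), where N is the 2×2 nilpotent shift.
  For a 1×1 block at λ = -3: exp(t · [-3]) = [e^(-3t)].

After assembling e^{tJ} and conjugating by P, we get:

e^{tB} =
  [-2*t*exp(-3*t) + exp(-3*t), 0, -4*t*exp(-3*t)]
  [0, exp(-3*t), 0]
  [t*exp(-3*t), 0, 2*t*exp(-3*t) + exp(-3*t)]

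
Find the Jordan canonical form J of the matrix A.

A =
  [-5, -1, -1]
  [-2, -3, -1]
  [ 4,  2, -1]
J_3(-3)

The characteristic polynomial is
  det(x·I − A) = x^3 + 9*x^2 + 27*x + 27 = (x + 3)^3

Eigenvalues and multiplicities (the geometric multiplicity of λ is n − rank(A − λI), which equals the number of Jordan blocks for λ):
  λ = -3: algebraic multiplicity = 3, geometric multiplicity = 1

Determining the block sizes for each eigenvalue:
  λ = -3: one block (gm = 1), so the single block has size am = 3 → block sizes [3]

Assembling the blocks gives a Jordan form
J =
  [-3,  1,  0]
  [ 0, -3,  1]
  [ 0,  0, -3]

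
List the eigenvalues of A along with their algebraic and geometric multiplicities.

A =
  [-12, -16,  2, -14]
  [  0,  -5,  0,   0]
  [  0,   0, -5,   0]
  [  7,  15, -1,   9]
λ = -5: alg = 3, geom = 2; λ = 2: alg = 1, geom = 1

Step 1 — factor the characteristic polynomial to read off the algebraic multiplicities:
  χ_A(x) = (x - 2)*(x + 5)^3

Step 2 — compute geometric multiplicities via the rank-nullity identity g(λ) = n − rank(A − λI):
  rank(A − (-5)·I) = 2, so dim ker(A − (-5)·I) = n − 2 = 2
  rank(A − (2)·I) = 3, so dim ker(A − (2)·I) = n − 3 = 1

Summary:
  λ = -5: algebraic multiplicity = 3, geometric multiplicity = 2
  λ = 2: algebraic multiplicity = 1, geometric multiplicity = 1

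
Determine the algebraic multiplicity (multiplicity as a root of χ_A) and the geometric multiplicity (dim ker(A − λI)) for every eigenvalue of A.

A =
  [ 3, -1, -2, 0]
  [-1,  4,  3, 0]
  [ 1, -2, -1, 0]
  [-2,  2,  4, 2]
λ = 2: alg = 4, geom = 2

Step 1 — factor the characteristic polynomial to read off the algebraic multiplicities:
  χ_A(x) = (x - 2)^4

Step 2 — compute geometric multiplicities via the rank-nullity identity g(λ) = n − rank(A − λI):
  rank(A − (2)·I) = 2, so dim ker(A − (2)·I) = n − 2 = 2

Summary:
  λ = 2: algebraic multiplicity = 4, geometric multiplicity = 2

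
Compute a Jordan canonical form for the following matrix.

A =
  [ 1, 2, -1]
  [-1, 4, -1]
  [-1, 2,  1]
J_2(2) ⊕ J_1(2)

The characteristic polynomial is
  det(x·I − A) = x^3 - 6*x^2 + 12*x - 8 = (x - 2)^3

Eigenvalues and multiplicities (the geometric multiplicity of λ is n − rank(A − λI), which equals the number of Jordan blocks for λ):
  λ = 2: algebraic multiplicity = 3, geometric multiplicity = 2

Determining the block sizes for each eigenvalue:
  λ = 2: 2 blocks summing to 3 forces exactly one block of size 2 and the rest size 1 → block sizes [2, 1]

Assembling the blocks gives a Jordan form
J =
  [2, 1, 0]
  [0, 2, 0]
  [0, 0, 2]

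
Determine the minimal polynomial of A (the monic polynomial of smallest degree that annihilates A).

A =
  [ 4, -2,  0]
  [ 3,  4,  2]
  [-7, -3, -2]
x^3 - 6*x^2 + 12*x - 8

The characteristic polynomial is χ_A(x) = (x - 2)^3, so the eigenvalues are known. The minimal polynomial is
  m_A(x) = Π_λ (x − λ)^{k_λ}
where k_λ is the size of the *largest* Jordan block for λ (equivalently, the smallest k with (A − λI)^k v = 0 for every generalised eigenvector v of λ).

  λ = 2: largest Jordan block has size 3, contributing (x − 2)^3

So m_A(x) = (x - 2)^3 = x^3 - 6*x^2 + 12*x - 8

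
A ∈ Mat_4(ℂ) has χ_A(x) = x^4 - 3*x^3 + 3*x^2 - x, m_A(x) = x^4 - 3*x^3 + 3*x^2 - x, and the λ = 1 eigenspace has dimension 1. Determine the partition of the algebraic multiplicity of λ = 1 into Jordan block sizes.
Block sizes for λ = 1: [3]

Step 1 — from the characteristic polynomial, algebraic multiplicity of λ = 1 is 3. From dim ker(A − (1)·I) = 1, there are exactly 1 Jordan blocks for λ = 1.
Step 2 — from the minimal polynomial, the factor (x − 1)^3 tells us the largest block for λ = 1 has size 3.
Step 3 — with total size 3, 1 blocks, and largest block 3, the block sizes (in nonincreasing order) are [3].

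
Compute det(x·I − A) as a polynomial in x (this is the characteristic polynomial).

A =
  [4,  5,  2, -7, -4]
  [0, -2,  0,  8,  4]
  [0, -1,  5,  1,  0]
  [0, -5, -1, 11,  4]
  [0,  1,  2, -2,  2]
x^5 - 20*x^4 + 160*x^3 - 640*x^2 + 1280*x - 1024

Expanding det(x·I − A) (e.g. by cofactor expansion or by noting that A is similar to its Jordan form J, which has the same characteristic polynomial as A) gives
  χ_A(x) = x^5 - 20*x^4 + 160*x^3 - 640*x^2 + 1280*x - 1024
which factors as (x - 4)^5. The eigenvalues (with algebraic multiplicities) are λ = 4 with multiplicity 5.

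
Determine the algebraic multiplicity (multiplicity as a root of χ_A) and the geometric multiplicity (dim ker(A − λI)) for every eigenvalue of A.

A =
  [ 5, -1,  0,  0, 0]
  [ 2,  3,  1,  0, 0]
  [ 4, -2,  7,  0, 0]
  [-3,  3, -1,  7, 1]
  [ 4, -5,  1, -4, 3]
λ = 5: alg = 5, geom = 2

Step 1 — factor the characteristic polynomial to read off the algebraic multiplicities:
  χ_A(x) = (x - 5)^5

Step 2 — compute geometric multiplicities via the rank-nullity identity g(λ) = n − rank(A − λI):
  rank(A − (5)·I) = 3, so dim ker(A − (5)·I) = n − 3 = 2

Summary:
  λ = 5: algebraic multiplicity = 5, geometric multiplicity = 2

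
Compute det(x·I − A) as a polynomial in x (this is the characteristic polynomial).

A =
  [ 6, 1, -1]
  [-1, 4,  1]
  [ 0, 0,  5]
x^3 - 15*x^2 + 75*x - 125

Expanding det(x·I − A) (e.g. by cofactor expansion or by noting that A is similar to its Jordan form J, which has the same characteristic polynomial as A) gives
  χ_A(x) = x^3 - 15*x^2 + 75*x - 125
which factors as (x - 5)^3. The eigenvalues (with algebraic multiplicities) are λ = 5 with multiplicity 3.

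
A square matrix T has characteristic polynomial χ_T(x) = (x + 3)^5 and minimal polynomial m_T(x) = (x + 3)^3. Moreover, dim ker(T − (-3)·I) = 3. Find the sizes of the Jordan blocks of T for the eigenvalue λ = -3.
Block sizes for λ = -3: [3, 1, 1]

Step 1 — from the characteristic polynomial, algebraic multiplicity of λ = -3 is 5. From dim ker(T − (-3)·I) = 3, there are exactly 3 Jordan blocks for λ = -3.
Step 2 — from the minimal polynomial, the factor (x + 3)^3 tells us the largest block for λ = -3 has size 3.
Step 3 — with total size 5, 3 blocks, and largest block 3, the block sizes (in nonincreasing order) are [3, 1, 1].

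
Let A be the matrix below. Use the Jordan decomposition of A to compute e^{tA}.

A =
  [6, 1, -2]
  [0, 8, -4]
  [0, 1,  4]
e^{tA} =
  [exp(6*t), t*exp(6*t), -2*t*exp(6*t)]
  [0, 2*t*exp(6*t) + exp(6*t), -4*t*exp(6*t)]
  [0, t*exp(6*t), -2*t*exp(6*t) + exp(6*t)]

Strategy: write A = P · J · P⁻¹ where J is a Jordan canonical form, so e^{tA} = P · e^{tJ} · P⁻¹, and e^{tJ} can be computed block-by-block.

A has Jordan form
J =
  [6, 1, 0]
  [0, 6, 0]
  [0, 0, 6]
(up to reordering of blocks).

Per-block formulas:
  For a 1×1 block at λ = 6: exp(t · [6]) = [e^(6t)].
  For a 2×2 Jordan block J_2(6): exp(t · J_2(6)) = e^(6t)·(I + t·N), where N is the 2×2 nilpotent shift.

After assembling e^{tJ} and conjugating by P, we get:

e^{tA} =
  [exp(6*t), t*exp(6*t), -2*t*exp(6*t)]
  [0, 2*t*exp(6*t) + exp(6*t), -4*t*exp(6*t)]
  [0, t*exp(6*t), -2*t*exp(6*t) + exp(6*t)]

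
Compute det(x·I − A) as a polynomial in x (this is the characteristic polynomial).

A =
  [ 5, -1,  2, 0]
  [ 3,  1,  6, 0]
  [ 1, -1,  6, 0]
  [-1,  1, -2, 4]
x^4 - 16*x^3 + 96*x^2 - 256*x + 256

Expanding det(x·I − A) (e.g. by cofactor expansion or by noting that A is similar to its Jordan form J, which has the same characteristic polynomial as A) gives
  χ_A(x) = x^4 - 16*x^3 + 96*x^2 - 256*x + 256
which factors as (x - 4)^4. The eigenvalues (with algebraic multiplicities) are λ = 4 with multiplicity 4.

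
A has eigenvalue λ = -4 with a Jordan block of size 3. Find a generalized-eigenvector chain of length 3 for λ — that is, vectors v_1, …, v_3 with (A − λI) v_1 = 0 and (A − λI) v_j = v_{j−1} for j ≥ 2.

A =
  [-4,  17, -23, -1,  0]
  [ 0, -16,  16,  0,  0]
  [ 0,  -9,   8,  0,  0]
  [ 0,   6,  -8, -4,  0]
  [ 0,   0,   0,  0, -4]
A Jordan chain for λ = -4 of length 3:
v_1 = (-3, 0, 0, 0, 0)ᵀ
v_2 = (17, -12, -9, 6, 0)ᵀ
v_3 = (0, 1, 0, 0, 0)ᵀ

Let N = A − (-4)·I. We want v_3 with N^3 v_3 = 0 but N^2 v_3 ≠ 0; then v_{j-1} := N · v_j for j = 3, …, 2.

Pick v_3 = (0, 1, 0, 0, 0)ᵀ.
Then v_2 = N · v_3 = (17, -12, -9, 6, 0)ᵀ.
Then v_1 = N · v_2 = (-3, 0, 0, 0, 0)ᵀ.

Sanity check: (A − (-4)·I) v_1 = (0, 0, 0, 0, 0)ᵀ = 0. ✓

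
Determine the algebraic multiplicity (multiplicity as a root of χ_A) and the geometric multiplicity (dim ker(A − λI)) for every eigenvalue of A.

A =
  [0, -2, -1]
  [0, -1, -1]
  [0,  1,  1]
λ = 0: alg = 3, geom = 1

Step 1 — factor the characteristic polynomial to read off the algebraic multiplicities:
  χ_A(x) = x^3

Step 2 — compute geometric multiplicities via the rank-nullity identity g(λ) = n − rank(A − λI):
  rank(A − (0)·I) = 2, so dim ker(A − (0)·I) = n − 2 = 1

Summary:
  λ = 0: algebraic multiplicity = 3, geometric multiplicity = 1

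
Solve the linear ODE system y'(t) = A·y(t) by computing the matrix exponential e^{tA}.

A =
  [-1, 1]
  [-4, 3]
e^{tA} =
  [-2*t*exp(t) + exp(t), t*exp(t)]
  [-4*t*exp(t), 2*t*exp(t) + exp(t)]

Strategy: write A = P · J · P⁻¹ where J is a Jordan canonical form, so e^{tA} = P · e^{tJ} · P⁻¹, and e^{tJ} can be computed block-by-block.

A has Jordan form
J =
  [1, 1]
  [0, 1]
(up to reordering of blocks).

Per-block formulas:
  For a 2×2 Jordan block J_2(1): exp(t · J_2(1)) = e^(1t)·(I + t·N), where N is the 2×2 nilpotent shift.

After assembling e^{tJ} and conjugating by P, we get:

e^{tA} =
  [-2*t*exp(t) + exp(t), t*exp(t)]
  [-4*t*exp(t), 2*t*exp(t) + exp(t)]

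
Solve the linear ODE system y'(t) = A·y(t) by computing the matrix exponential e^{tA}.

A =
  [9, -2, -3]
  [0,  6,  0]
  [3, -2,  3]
e^{tA} =
  [3*t*exp(6*t) + exp(6*t), -2*t*exp(6*t), -3*t*exp(6*t)]
  [0, exp(6*t), 0]
  [3*t*exp(6*t), -2*t*exp(6*t), -3*t*exp(6*t) + exp(6*t)]

Strategy: write A = P · J · P⁻¹ where J is a Jordan canonical form, so e^{tA} = P · e^{tJ} · P⁻¹, and e^{tJ} can be computed block-by-block.

A has Jordan form
J =
  [6, 1, 0]
  [0, 6, 0]
  [0, 0, 6]
(up to reordering of blocks).

Per-block formulas:
  For a 1×1 block at λ = 6: exp(t · [6]) = [e^(6t)].
  For a 2×2 Jordan block J_2(6): exp(t · J_2(6)) = e^(6t)·(I + t·N), where N is the 2×2 nilpotent shift.

After assembling e^{tJ} and conjugating by P, we get:

e^{tA} =
  [3*t*exp(6*t) + exp(6*t), -2*t*exp(6*t), -3*t*exp(6*t)]
  [0, exp(6*t), 0]
  [3*t*exp(6*t), -2*t*exp(6*t), -3*t*exp(6*t) + exp(6*t)]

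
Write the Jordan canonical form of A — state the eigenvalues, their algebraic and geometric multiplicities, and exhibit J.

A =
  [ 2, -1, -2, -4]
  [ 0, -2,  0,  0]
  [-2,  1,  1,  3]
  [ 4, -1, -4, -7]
J_2(-2) ⊕ J_2(-1)

The characteristic polynomial is
  det(x·I − A) = x^4 + 6*x^3 + 13*x^2 + 12*x + 4 = (x + 1)^2*(x + 2)^2

Eigenvalues and multiplicities (the geometric multiplicity of λ is n − rank(A − λI), which equals the number of Jordan blocks for λ):
  λ = -2: algebraic multiplicity = 2, geometric multiplicity = 1
  λ = -1: algebraic multiplicity = 2, geometric multiplicity = 1

Determining the block sizes for each eigenvalue:
  λ = -2: one block (gm = 1), so the single block has size am = 2 → block sizes [2]
  λ = -1: one block (gm = 1), so the single block has size am = 2 → block sizes [2]

Assembling the blocks gives a Jordan form
J =
  [-2,  1,  0,  0]
  [ 0, -2,  0,  0]
  [ 0,  0, -1,  1]
  [ 0,  0,  0, -1]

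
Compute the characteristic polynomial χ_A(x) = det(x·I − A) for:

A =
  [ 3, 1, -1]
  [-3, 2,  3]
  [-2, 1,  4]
x^3 - 9*x^2 + 24*x - 20

Expanding det(x·I − A) (e.g. by cofactor expansion or by noting that A is similar to its Jordan form J, which has the same characteristic polynomial as A) gives
  χ_A(x) = x^3 - 9*x^2 + 24*x - 20
which factors as (x - 5)*(x - 2)^2. The eigenvalues (with algebraic multiplicities) are λ = 2 with multiplicity 2, λ = 5 with multiplicity 1.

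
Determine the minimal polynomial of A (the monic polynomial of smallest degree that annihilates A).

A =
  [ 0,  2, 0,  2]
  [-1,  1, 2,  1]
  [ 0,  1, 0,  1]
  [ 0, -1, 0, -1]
x^3

The characteristic polynomial is χ_A(x) = x^4, so the eigenvalues are known. The minimal polynomial is
  m_A(x) = Π_λ (x − λ)^{k_λ}
where k_λ is the size of the *largest* Jordan block for λ (equivalently, the smallest k with (A − λI)^k v = 0 for every generalised eigenvector v of λ).

  λ = 0: largest Jordan block has size 3, contributing (x − 0)^3

So m_A(x) = x^3 = x^3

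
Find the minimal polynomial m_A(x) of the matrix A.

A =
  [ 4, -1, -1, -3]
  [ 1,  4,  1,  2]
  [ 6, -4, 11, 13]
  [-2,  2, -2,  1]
x^2 - 10*x + 25

The characteristic polynomial is χ_A(x) = (x - 5)^4, so the eigenvalues are known. The minimal polynomial is
  m_A(x) = Π_λ (x − λ)^{k_λ}
where k_λ is the size of the *largest* Jordan block for λ (equivalently, the smallest k with (A − λI)^k v = 0 for every generalised eigenvector v of λ).

  λ = 5: largest Jordan block has size 2, contributing (x − 5)^2

So m_A(x) = (x - 5)^2 = x^2 - 10*x + 25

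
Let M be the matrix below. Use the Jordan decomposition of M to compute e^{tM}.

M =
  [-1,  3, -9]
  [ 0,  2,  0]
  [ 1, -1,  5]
e^{tM} =
  [-3*t*exp(2*t) + exp(2*t), 3*t*exp(2*t), -9*t*exp(2*t)]
  [0, exp(2*t), 0]
  [t*exp(2*t), -t*exp(2*t), 3*t*exp(2*t) + exp(2*t)]

Strategy: write M = P · J · P⁻¹ where J is a Jordan canonical form, so e^{tM} = P · e^{tJ} · P⁻¹, and e^{tJ} can be computed block-by-block.

M has Jordan form
J =
  [2, 1, 0]
  [0, 2, 0]
  [0, 0, 2]
(up to reordering of blocks).

Per-block formulas:
  For a 1×1 block at λ = 2: exp(t · [2]) = [e^(2t)].
  For a 2×2 Jordan block J_2(2): exp(t · J_2(2)) = e^(2t)·(I + t·N), where N is the 2×2 nilpotent shift.

After assembling e^{tJ} and conjugating by P, we get:

e^{tM} =
  [-3*t*exp(2*t) + exp(2*t), 3*t*exp(2*t), -9*t*exp(2*t)]
  [0, exp(2*t), 0]
  [t*exp(2*t), -t*exp(2*t), 3*t*exp(2*t) + exp(2*t)]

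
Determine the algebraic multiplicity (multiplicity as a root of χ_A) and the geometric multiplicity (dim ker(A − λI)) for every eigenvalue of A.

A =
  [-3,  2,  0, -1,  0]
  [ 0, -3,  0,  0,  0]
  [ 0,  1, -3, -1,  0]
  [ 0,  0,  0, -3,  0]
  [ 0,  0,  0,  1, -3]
λ = -3: alg = 5, geom = 3

Step 1 — factor the characteristic polynomial to read off the algebraic multiplicities:
  χ_A(x) = (x + 3)^5

Step 2 — compute geometric multiplicities via the rank-nullity identity g(λ) = n − rank(A − λI):
  rank(A − (-3)·I) = 2, so dim ker(A − (-3)·I) = n − 2 = 3

Summary:
  λ = -3: algebraic multiplicity = 5, geometric multiplicity = 3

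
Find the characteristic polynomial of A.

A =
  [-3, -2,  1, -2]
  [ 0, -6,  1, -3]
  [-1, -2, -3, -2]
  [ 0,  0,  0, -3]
x^4 + 15*x^3 + 84*x^2 + 208*x + 192

Expanding det(x·I − A) (e.g. by cofactor expansion or by noting that A is similar to its Jordan form J, which has the same characteristic polynomial as A) gives
  χ_A(x) = x^4 + 15*x^3 + 84*x^2 + 208*x + 192
which factors as (x + 3)*(x + 4)^3. The eigenvalues (with algebraic multiplicities) are λ = -4 with multiplicity 3, λ = -3 with multiplicity 1.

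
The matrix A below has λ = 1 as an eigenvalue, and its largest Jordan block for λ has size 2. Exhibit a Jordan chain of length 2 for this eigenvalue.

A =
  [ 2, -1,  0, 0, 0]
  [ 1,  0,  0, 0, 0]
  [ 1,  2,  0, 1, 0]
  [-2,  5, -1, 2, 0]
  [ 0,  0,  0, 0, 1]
A Jordan chain for λ = 1 of length 2:
v_1 = (1, 1, 1, -2, 0)ᵀ
v_2 = (1, 0, 0, 0, 0)ᵀ

Let N = A − (1)·I. We want v_2 with N^2 v_2 = 0 but N^1 v_2 ≠ 0; then v_{j-1} := N · v_j for j = 2, …, 2.

Pick v_2 = (1, 0, 0, 0, 0)ᵀ.
Then v_1 = N · v_2 = (1, 1, 1, -2, 0)ᵀ.

Sanity check: (A − (1)·I) v_1 = (0, 0, 0, 0, 0)ᵀ = 0. ✓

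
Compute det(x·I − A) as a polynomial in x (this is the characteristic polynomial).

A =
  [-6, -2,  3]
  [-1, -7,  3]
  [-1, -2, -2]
x^3 + 15*x^2 + 75*x + 125

Expanding det(x·I − A) (e.g. by cofactor expansion or by noting that A is similar to its Jordan form J, which has the same characteristic polynomial as A) gives
  χ_A(x) = x^3 + 15*x^2 + 75*x + 125
which factors as (x + 5)^3. The eigenvalues (with algebraic multiplicities) are λ = -5 with multiplicity 3.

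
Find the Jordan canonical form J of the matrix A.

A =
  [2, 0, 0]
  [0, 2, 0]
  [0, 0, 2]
J_1(2) ⊕ J_1(2) ⊕ J_1(2)

The characteristic polynomial is
  det(x·I − A) = x^3 - 6*x^2 + 12*x - 8 = (x - 2)^3

Eigenvalues and multiplicities (the geometric multiplicity of λ is n − rank(A − λI), which equals the number of Jordan blocks for λ):
  λ = 2: algebraic multiplicity = 3, geometric multiplicity = 3

Determining the block sizes for each eigenvalue:
  λ = 2: gm = am = 3, so every block has size 1 → block sizes [1, 1, 1]

Assembling the blocks gives a Jordan form
J =
  [2, 0, 0]
  [0, 2, 0]
  [0, 0, 2]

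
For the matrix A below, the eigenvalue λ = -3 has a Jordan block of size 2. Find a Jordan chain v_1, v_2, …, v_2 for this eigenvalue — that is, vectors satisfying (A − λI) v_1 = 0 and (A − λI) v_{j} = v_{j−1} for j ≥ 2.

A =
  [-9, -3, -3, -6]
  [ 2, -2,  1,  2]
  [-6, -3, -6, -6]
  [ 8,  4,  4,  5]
A Jordan chain for λ = -3 of length 2:
v_1 = (-6, 2, -6, 8)ᵀ
v_2 = (1, 0, 0, 0)ᵀ

Let N = A − (-3)·I. We want v_2 with N^2 v_2 = 0 but N^1 v_2 ≠ 0; then v_{j-1} := N · v_j for j = 2, …, 2.

Pick v_2 = (1, 0, 0, 0)ᵀ.
Then v_1 = N · v_2 = (-6, 2, -6, 8)ᵀ.

Sanity check: (A − (-3)·I) v_1 = (0, 0, 0, 0)ᵀ = 0. ✓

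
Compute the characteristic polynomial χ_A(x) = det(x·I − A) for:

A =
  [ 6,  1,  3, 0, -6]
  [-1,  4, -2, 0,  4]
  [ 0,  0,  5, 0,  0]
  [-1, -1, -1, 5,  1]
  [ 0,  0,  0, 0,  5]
x^5 - 25*x^4 + 250*x^3 - 1250*x^2 + 3125*x - 3125

Expanding det(x·I − A) (e.g. by cofactor expansion or by noting that A is similar to its Jordan form J, which has the same characteristic polynomial as A) gives
  χ_A(x) = x^5 - 25*x^4 + 250*x^3 - 1250*x^2 + 3125*x - 3125
which factors as (x - 5)^5. The eigenvalues (with algebraic multiplicities) are λ = 5 with multiplicity 5.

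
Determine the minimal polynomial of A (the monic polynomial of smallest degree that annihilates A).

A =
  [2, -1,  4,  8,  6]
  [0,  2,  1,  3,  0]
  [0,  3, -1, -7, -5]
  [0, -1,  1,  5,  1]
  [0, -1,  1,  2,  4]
x^5 - 12*x^4 + 57*x^3 - 134*x^2 + 156*x - 72

The characteristic polynomial is χ_A(x) = (x - 3)^2*(x - 2)^3, so the eigenvalues are known. The minimal polynomial is
  m_A(x) = Π_λ (x − λ)^{k_λ}
where k_λ is the size of the *largest* Jordan block for λ (equivalently, the smallest k with (A − λI)^k v = 0 for every generalised eigenvector v of λ).

  λ = 2: largest Jordan block has size 3, contributing (x − 2)^3
  λ = 3: largest Jordan block has size 2, contributing (x − 3)^2

So m_A(x) = (x - 3)^2*(x - 2)^3 = x^5 - 12*x^4 + 57*x^3 - 134*x^2 + 156*x - 72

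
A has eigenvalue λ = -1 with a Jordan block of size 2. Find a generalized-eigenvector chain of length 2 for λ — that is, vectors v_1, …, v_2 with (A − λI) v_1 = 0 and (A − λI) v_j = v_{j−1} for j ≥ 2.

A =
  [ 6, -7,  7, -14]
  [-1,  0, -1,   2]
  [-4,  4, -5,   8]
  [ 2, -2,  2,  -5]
A Jordan chain for λ = -1 of length 2:
v_1 = (7, -1, -4, 2)ᵀ
v_2 = (1, 0, 0, 0)ᵀ

Let N = A − (-1)·I. We want v_2 with N^2 v_2 = 0 but N^1 v_2 ≠ 0; then v_{j-1} := N · v_j for j = 2, …, 2.

Pick v_2 = (1, 0, 0, 0)ᵀ.
Then v_1 = N · v_2 = (7, -1, -4, 2)ᵀ.

Sanity check: (A − (-1)·I) v_1 = (0, 0, 0, 0)ᵀ = 0. ✓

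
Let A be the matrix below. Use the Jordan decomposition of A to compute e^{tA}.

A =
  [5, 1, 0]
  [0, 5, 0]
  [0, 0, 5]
e^{tA} =
  [exp(5*t), t*exp(5*t), 0]
  [0, exp(5*t), 0]
  [0, 0, exp(5*t)]

Strategy: write A = P · J · P⁻¹ where J is a Jordan canonical form, so e^{tA} = P · e^{tJ} · P⁻¹, and e^{tJ} can be computed block-by-block.

A has Jordan form
J =
  [5, 1, 0]
  [0, 5, 0]
  [0, 0, 5]
(up to reordering of blocks).

Per-block formulas:
  For a 1×1 block at λ = 5: exp(t · [5]) = [e^(5t)].
  For a 2×2 Jordan block J_2(5): exp(t · J_2(5)) = e^(5t)·(I + t·N), where N is the 2×2 nilpotent shift.

After assembling e^{tJ} and conjugating by P, we get:

e^{tA} =
  [exp(5*t), t*exp(5*t), 0]
  [0, exp(5*t), 0]
  [0, 0, exp(5*t)]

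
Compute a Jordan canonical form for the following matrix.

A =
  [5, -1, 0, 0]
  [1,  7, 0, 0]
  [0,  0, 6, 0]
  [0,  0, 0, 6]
J_2(6) ⊕ J_1(6) ⊕ J_1(6)

The characteristic polynomial is
  det(x·I − A) = x^4 - 24*x^3 + 216*x^2 - 864*x + 1296 = (x - 6)^4

Eigenvalues and multiplicities (the geometric multiplicity of λ is n − rank(A − λI), which equals the number of Jordan blocks for λ):
  λ = 6: algebraic multiplicity = 4, geometric multiplicity = 3

Determining the block sizes for each eigenvalue:
  λ = 6: 3 blocks summing to 4 forces exactly one block of size 2 and the rest size 1 → block sizes [2, 1, 1]

Assembling the blocks gives a Jordan form
J =
  [6, 1, 0, 0]
  [0, 6, 0, 0]
  [0, 0, 6, 0]
  [0, 0, 0, 6]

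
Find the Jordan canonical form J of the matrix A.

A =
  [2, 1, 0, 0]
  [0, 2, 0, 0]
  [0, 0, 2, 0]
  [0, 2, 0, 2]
J_2(2) ⊕ J_1(2) ⊕ J_1(2)

The characteristic polynomial is
  det(x·I − A) = x^4 - 8*x^3 + 24*x^2 - 32*x + 16 = (x - 2)^4

Eigenvalues and multiplicities (the geometric multiplicity of λ is n − rank(A − λI), which equals the number of Jordan blocks for λ):
  λ = 2: algebraic multiplicity = 4, geometric multiplicity = 3

Determining the block sizes for each eigenvalue:
  λ = 2: 3 blocks summing to 4 forces exactly one block of size 2 and the rest size 1 → block sizes [2, 1, 1]

Assembling the blocks gives a Jordan form
J =
  [2, 1, 0, 0]
  [0, 2, 0, 0]
  [0, 0, 2, 0]
  [0, 0, 0, 2]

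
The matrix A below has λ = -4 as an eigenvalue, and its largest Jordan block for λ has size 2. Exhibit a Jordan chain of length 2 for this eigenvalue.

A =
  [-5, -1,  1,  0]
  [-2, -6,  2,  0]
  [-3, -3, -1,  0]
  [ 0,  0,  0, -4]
A Jordan chain for λ = -4 of length 2:
v_1 = (-1, -2, -3, 0)ᵀ
v_2 = (1, 0, 0, 0)ᵀ

Let N = A − (-4)·I. We want v_2 with N^2 v_2 = 0 but N^1 v_2 ≠ 0; then v_{j-1} := N · v_j for j = 2, …, 2.

Pick v_2 = (1, 0, 0, 0)ᵀ.
Then v_1 = N · v_2 = (-1, -2, -3, 0)ᵀ.

Sanity check: (A − (-4)·I) v_1 = (0, 0, 0, 0)ᵀ = 0. ✓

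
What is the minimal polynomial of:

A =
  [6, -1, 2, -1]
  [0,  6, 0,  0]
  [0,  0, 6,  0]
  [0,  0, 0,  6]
x^2 - 12*x + 36

The characteristic polynomial is χ_A(x) = (x - 6)^4, so the eigenvalues are known. The minimal polynomial is
  m_A(x) = Π_λ (x − λ)^{k_λ}
where k_λ is the size of the *largest* Jordan block for λ (equivalently, the smallest k with (A − λI)^k v = 0 for every generalised eigenvector v of λ).

  λ = 6: largest Jordan block has size 2, contributing (x − 6)^2

So m_A(x) = (x - 6)^2 = x^2 - 12*x + 36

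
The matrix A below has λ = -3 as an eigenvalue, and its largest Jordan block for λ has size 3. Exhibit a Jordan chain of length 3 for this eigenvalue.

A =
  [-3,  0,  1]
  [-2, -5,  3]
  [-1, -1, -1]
A Jordan chain for λ = -3 of length 3:
v_1 = (-1, 1, 0)ᵀ
v_2 = (0, -2, -1)ᵀ
v_3 = (1, 0, 0)ᵀ

Let N = A − (-3)·I. We want v_3 with N^3 v_3 = 0 but N^2 v_3 ≠ 0; then v_{j-1} := N · v_j for j = 3, …, 2.

Pick v_3 = (1, 0, 0)ᵀ.
Then v_2 = N · v_3 = (0, -2, -1)ᵀ.
Then v_1 = N · v_2 = (-1, 1, 0)ᵀ.

Sanity check: (A − (-3)·I) v_1 = (0, 0, 0)ᵀ = 0. ✓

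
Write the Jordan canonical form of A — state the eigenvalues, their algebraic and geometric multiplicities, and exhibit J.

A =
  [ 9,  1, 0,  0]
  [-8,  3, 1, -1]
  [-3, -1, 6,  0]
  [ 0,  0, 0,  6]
J_3(6) ⊕ J_1(6)

The characteristic polynomial is
  det(x·I − A) = x^4 - 24*x^3 + 216*x^2 - 864*x + 1296 = (x - 6)^4

Eigenvalues and multiplicities (the geometric multiplicity of λ is n − rank(A − λI), which equals the number of Jordan blocks for λ):
  λ = 6: algebraic multiplicity = 4, geometric multiplicity = 2

Determining the block sizes for each eigenvalue:
  λ = 6: with am = 4 and gm = 2, the partition is not yet determined (e.g. several partitions of 4 into 2 parts exist). Let N = A − (6)·I. Computing rank(N^1) = 2, rank(N^2) = 1, rank(N^3) = 0; the number of blocks of size ≥ j is rank(N^{j−1}) − rank(N^j), giving [2, 1, 1]. So we have 1 block(s) of size 3, 1 block(s) of size 1 → block sizes [3, 1]

Assembling the blocks gives a Jordan form
J =
  [6, 1, 0, 0]
  [0, 6, 1, 0]
  [0, 0, 6, 0]
  [0, 0, 0, 6]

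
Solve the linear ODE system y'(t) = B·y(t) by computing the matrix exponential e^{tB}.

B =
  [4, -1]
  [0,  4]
e^{tB} =
  [exp(4*t), -t*exp(4*t)]
  [0, exp(4*t)]

Strategy: write B = P · J · P⁻¹ where J is a Jordan canonical form, so e^{tB} = P · e^{tJ} · P⁻¹, and e^{tJ} can be computed block-by-block.

B has Jordan form
J =
  [4, 1]
  [0, 4]
(up to reordering of blocks).

Per-block formulas:
  For a 2×2 Jordan block J_2(4): exp(t · J_2(4)) = e^(4t)·(I + t·N), where N is the 2×2 nilpotent shift.

After assembling e^{tJ} and conjugating by P, we get:

e^{tB} =
  [exp(4*t), -t*exp(4*t)]
  [0, exp(4*t)]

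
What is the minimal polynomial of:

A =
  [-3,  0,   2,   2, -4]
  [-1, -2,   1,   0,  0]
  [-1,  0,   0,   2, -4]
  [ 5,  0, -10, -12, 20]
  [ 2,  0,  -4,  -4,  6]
x^3 + 7*x^2 + 16*x + 12

The characteristic polynomial is χ_A(x) = (x + 2)^4*(x + 3), so the eigenvalues are known. The minimal polynomial is
  m_A(x) = Π_λ (x − λ)^{k_λ}
where k_λ is the size of the *largest* Jordan block for λ (equivalently, the smallest k with (A − λI)^k v = 0 for every generalised eigenvector v of λ).

  λ = -3: largest Jordan block has size 1, contributing (x + 3)
  λ = -2: largest Jordan block has size 2, contributing (x + 2)^2

So m_A(x) = (x + 2)^2*(x + 3) = x^3 + 7*x^2 + 16*x + 12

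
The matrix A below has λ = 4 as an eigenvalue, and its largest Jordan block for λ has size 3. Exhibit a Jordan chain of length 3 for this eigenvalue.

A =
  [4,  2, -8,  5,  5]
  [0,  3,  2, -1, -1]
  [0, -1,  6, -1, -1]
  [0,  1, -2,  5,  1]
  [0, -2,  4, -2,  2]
A Jordan chain for λ = 4 of length 3:
v_1 = (1, 0, 0, 0, 0)ᵀ
v_2 = (2, -1, -1, 1, -2)ᵀ
v_3 = (0, 1, 0, 0, 0)ᵀ

Let N = A − (4)·I. We want v_3 with N^3 v_3 = 0 but N^2 v_3 ≠ 0; then v_{j-1} := N · v_j for j = 3, …, 2.

Pick v_3 = (0, 1, 0, 0, 0)ᵀ.
Then v_2 = N · v_3 = (2, -1, -1, 1, -2)ᵀ.
Then v_1 = N · v_2 = (1, 0, 0, 0, 0)ᵀ.

Sanity check: (A − (4)·I) v_1 = (0, 0, 0, 0, 0)ᵀ = 0. ✓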